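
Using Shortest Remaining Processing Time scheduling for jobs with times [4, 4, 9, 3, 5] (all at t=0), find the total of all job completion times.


Since all jobs arrive at t=0, SRPT equals SPT ordering.
SPT order: [3, 4, 4, 5, 9]
Completion times:
  Job 1: p=3, C=3
  Job 2: p=4, C=7
  Job 3: p=4, C=11
  Job 4: p=5, C=16
  Job 5: p=9, C=25
Total completion time = 3 + 7 + 11 + 16 + 25 = 62

62


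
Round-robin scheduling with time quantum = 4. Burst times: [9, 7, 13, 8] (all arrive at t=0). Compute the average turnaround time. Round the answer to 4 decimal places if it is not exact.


Time quantum = 4
Execution trace:
  J1 runs 4 units, time = 4
  J2 runs 4 units, time = 8
  J3 runs 4 units, time = 12
  J4 runs 4 units, time = 16
  J1 runs 4 units, time = 20
  J2 runs 3 units, time = 23
  J3 runs 4 units, time = 27
  J4 runs 4 units, time = 31
  J1 runs 1 units, time = 32
  J3 runs 4 units, time = 36
  J3 runs 1 units, time = 37
Finish times: [32, 23, 37, 31]
Average turnaround = 123/4 = 30.75

30.75


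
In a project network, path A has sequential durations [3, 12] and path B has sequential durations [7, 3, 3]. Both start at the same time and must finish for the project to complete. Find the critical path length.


Path A total = 3 + 12 = 15
Path B total = 7 + 3 + 3 = 13
Critical path = longest path = max(15, 13) = 15

15


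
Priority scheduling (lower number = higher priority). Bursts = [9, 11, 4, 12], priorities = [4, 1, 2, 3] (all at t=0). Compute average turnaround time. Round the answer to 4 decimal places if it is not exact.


Sort by priority (ascending = highest first):
Order: [(1, 11), (2, 4), (3, 12), (4, 9)]
Completion times:
  Priority 1, burst=11, C=11
  Priority 2, burst=4, C=15
  Priority 3, burst=12, C=27
  Priority 4, burst=9, C=36
Average turnaround = 89/4 = 22.25

22.25


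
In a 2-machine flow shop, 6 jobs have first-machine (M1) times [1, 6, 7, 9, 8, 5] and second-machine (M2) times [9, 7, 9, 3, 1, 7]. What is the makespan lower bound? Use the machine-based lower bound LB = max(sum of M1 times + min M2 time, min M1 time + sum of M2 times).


LB1 = sum(M1 times) + min(M2 times) = 36 + 1 = 37
LB2 = min(M1 times) + sum(M2 times) = 1 + 36 = 37
Lower bound = max(LB1, LB2) = max(37, 37) = 37

37


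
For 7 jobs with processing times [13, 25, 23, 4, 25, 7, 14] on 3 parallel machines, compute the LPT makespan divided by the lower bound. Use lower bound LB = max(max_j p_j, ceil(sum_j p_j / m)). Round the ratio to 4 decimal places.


LPT order: [25, 25, 23, 14, 13, 7, 4]
Machine loads after assignment: [38, 36, 37]
LPT makespan = 38
Lower bound = max(max_job, ceil(total/3)) = max(25, 37) = 37
Ratio = 38 / 37 = 1.027

1.027


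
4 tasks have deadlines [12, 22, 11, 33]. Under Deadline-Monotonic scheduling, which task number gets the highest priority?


Sort tasks by relative deadline (ascending):
  Task 3: deadline = 11
  Task 1: deadline = 12
  Task 2: deadline = 22
  Task 4: deadline = 33
Priority order (highest first): [3, 1, 2, 4]
Highest priority task = 3

3


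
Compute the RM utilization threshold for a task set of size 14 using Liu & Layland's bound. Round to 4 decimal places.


Compute 2^(1/14) = 1.0507566387
Subtract 1: 1.0507566387 - 1 = 0.0507566387
Multiply by n: 14 * 0.0507566387 = 0.7105929418
Round to 4 dp: 0.7106

0.7106


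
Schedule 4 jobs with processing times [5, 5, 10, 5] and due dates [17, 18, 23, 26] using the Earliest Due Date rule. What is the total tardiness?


Sort by due date (EDD order): [(5, 17), (5, 18), (10, 23), (5, 26)]
Compute completion times and tardiness:
  Job 1: p=5, d=17, C=5, tardiness=max(0,5-17)=0
  Job 2: p=5, d=18, C=10, tardiness=max(0,10-18)=0
  Job 3: p=10, d=23, C=20, tardiness=max(0,20-23)=0
  Job 4: p=5, d=26, C=25, tardiness=max(0,25-26)=0
Total tardiness = 0

0


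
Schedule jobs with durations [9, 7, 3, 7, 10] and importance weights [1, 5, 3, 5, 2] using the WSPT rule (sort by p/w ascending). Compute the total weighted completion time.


Compute p/w ratios and sort ascending (WSPT): [(3, 3), (7, 5), (7, 5), (10, 2), (9, 1)]
Compute weighted completion times:
  Job (p=3,w=3): C=3, w*C=3*3=9
  Job (p=7,w=5): C=10, w*C=5*10=50
  Job (p=7,w=5): C=17, w*C=5*17=85
  Job (p=10,w=2): C=27, w*C=2*27=54
  Job (p=9,w=1): C=36, w*C=1*36=36
Total weighted completion time = 234

234


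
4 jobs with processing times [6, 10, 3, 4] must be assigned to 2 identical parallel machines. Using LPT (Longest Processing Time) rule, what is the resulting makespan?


Sort jobs in decreasing order (LPT): [10, 6, 4, 3]
Assign each job to the least loaded machine:
  Machine 1: jobs [10, 3], load = 13
  Machine 2: jobs [6, 4], load = 10
Makespan = max load = 13

13


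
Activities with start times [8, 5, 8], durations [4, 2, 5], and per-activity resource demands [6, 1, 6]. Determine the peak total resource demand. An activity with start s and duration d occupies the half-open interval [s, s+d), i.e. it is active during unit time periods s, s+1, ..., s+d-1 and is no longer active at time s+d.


Each activity i is active on [start_i, start_i + duration_i).
Compute total resource usage per time slot:
  t=0: active resources = [], total = 0
  t=1: active resources = [], total = 0
  t=2: active resources = [], total = 0
  t=3: active resources = [], total = 0
  t=4: active resources = [], total = 0
  t=5: active resources = [1], total = 1
  t=6: active resources = [1], total = 1
  t=7: active resources = [], total = 0
  t=8: active resources = [6, 6], total = 12
  t=9: active resources = [6, 6], total = 12
  t=10: active resources = [6, 6], total = 12
  t=11: active resources = [6, 6], total = 12
  t=12: active resources = [6], total = 6
Peak resource demand = 12

12


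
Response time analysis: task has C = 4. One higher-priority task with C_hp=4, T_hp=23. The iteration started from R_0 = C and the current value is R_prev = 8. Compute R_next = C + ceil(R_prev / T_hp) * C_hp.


R_next = C + ceil(R_prev / T_hp) * C_hp
ceil(8 / 23) = ceil(0.3478) = 1
Interference = 1 * 4 = 4
R_next = 4 + 4 = 8
R_next = R_prev, so the iteration has converged (response time = 8).

8


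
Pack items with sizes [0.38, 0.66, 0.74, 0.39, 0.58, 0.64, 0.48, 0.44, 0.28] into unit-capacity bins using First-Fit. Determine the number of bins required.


Place items sequentially using First-Fit:
  Item 0.38 -> new Bin 1
  Item 0.66 -> new Bin 2
  Item 0.74 -> new Bin 3
  Item 0.39 -> Bin 1 (now 0.77)
  Item 0.58 -> new Bin 4
  Item 0.64 -> new Bin 5
  Item 0.48 -> new Bin 6
  Item 0.44 -> Bin 6 (now 0.92)
  Item 0.28 -> Bin 2 (now 0.94)
Total bins used = 6

6


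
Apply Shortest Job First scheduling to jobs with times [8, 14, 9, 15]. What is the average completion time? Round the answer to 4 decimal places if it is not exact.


SJF order (ascending): [8, 9, 14, 15]
Completion times:
  Job 1: burst=8, C=8
  Job 2: burst=9, C=17
  Job 3: burst=14, C=31
  Job 4: burst=15, C=46
Average completion = 102/4 = 25.5

25.5


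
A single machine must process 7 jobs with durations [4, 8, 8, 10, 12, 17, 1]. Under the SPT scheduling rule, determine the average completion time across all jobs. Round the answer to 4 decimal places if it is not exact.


Sort jobs by processing time (SPT order): [1, 4, 8, 8, 10, 12, 17]
Compute completion times sequentially:
  Job 1: processing = 1, completes at 1
  Job 2: processing = 4, completes at 5
  Job 3: processing = 8, completes at 13
  Job 4: processing = 8, completes at 21
  Job 5: processing = 10, completes at 31
  Job 6: processing = 12, completes at 43
  Job 7: processing = 17, completes at 60
Sum of completion times = 174
Average completion time = 174/7 = 24.8571

24.8571


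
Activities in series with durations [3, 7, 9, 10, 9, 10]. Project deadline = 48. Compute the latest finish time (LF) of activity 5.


LF(activity 5) = deadline - sum of successor durations
Successors: activities 6 through 6 with durations [10]
Sum of successor durations = 10
LF = 48 - 10 = 38

38


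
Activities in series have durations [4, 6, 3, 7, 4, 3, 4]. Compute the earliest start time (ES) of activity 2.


Activity 2 starts after activities 1 through 1 complete.
Predecessor durations: [4]
ES = 4 = 4

4


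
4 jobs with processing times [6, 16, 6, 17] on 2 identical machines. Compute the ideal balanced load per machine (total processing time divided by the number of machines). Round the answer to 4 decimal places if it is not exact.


Total processing time = 6 + 16 + 6 + 17 = 45
Number of machines = 2
Ideal balanced load = 45 / 2 = 22.5

22.5


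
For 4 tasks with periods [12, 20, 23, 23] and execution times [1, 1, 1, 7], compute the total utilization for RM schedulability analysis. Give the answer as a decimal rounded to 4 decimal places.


Compute individual utilizations (exact fractions):
  Task 1: C/T = 1/12 (approx. 0.0833)
  Task 2: C/T = 1/20 (approx. 0.05)
  Task 3: C/T = 1/23 (approx. 0.0435)
  Task 4: C/T = 7/23 (approx. 0.3043)
Total utilization U = 1/12 + 1/20 + 1/23 + 7/23 = 166/345
Rounded to 4 decimal places: U = 0.4812
RM (Liu & Layland) bound for 4 tasks = 0.756828; compare with U = 166/345 (approx. 0.481159)
U <= bound, so schedulable by RM sufficient condition.

0.4812


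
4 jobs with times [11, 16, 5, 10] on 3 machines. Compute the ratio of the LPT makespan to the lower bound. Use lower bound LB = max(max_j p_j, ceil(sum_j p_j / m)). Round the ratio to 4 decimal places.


LPT order: [16, 11, 10, 5]
Machine loads after assignment: [16, 11, 15]
LPT makespan = 16
Lower bound = max(max_job, ceil(total/3)) = max(16, 14) = 16
Ratio = 16 / 16 = 1.0

1.0


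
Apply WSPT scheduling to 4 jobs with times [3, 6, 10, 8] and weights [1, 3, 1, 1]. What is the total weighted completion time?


Compute p/w ratios and sort ascending (WSPT): [(6, 3), (3, 1), (8, 1), (10, 1)]
Compute weighted completion times:
  Job (p=6,w=3): C=6, w*C=3*6=18
  Job (p=3,w=1): C=9, w*C=1*9=9
  Job (p=8,w=1): C=17, w*C=1*17=17
  Job (p=10,w=1): C=27, w*C=1*27=27
Total weighted completion time = 71

71


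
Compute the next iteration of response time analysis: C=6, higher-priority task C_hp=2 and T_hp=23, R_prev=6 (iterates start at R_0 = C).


R_next = C + ceil(R_prev / T_hp) * C_hp
ceil(6 / 23) = ceil(0.2609) = 1
Interference = 1 * 2 = 2
R_next = 6 + 2 = 8

8


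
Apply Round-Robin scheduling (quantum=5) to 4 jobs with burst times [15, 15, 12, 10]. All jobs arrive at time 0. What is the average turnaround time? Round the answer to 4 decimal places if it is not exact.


Time quantum = 5
Execution trace:
  J1 runs 5 units, time = 5
  J2 runs 5 units, time = 10
  J3 runs 5 units, time = 15
  J4 runs 5 units, time = 20
  J1 runs 5 units, time = 25
  J2 runs 5 units, time = 30
  J3 runs 5 units, time = 35
  J4 runs 5 units, time = 40
  J1 runs 5 units, time = 45
  J2 runs 5 units, time = 50
  J3 runs 2 units, time = 52
Finish times: [45, 50, 52, 40]
Average turnaround = 187/4 = 46.75

46.75


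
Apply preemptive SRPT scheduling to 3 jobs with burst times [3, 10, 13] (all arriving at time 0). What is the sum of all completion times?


Since all jobs arrive at t=0, SRPT equals SPT ordering.
SPT order: [3, 10, 13]
Completion times:
  Job 1: p=3, C=3
  Job 2: p=10, C=13
  Job 3: p=13, C=26
Total completion time = 3 + 13 + 26 = 42

42


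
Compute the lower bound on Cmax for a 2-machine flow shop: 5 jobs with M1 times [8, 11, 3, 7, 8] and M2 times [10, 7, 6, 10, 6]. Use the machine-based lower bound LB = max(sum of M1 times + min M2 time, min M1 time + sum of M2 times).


LB1 = sum(M1 times) + min(M2 times) = 37 + 6 = 43
LB2 = min(M1 times) + sum(M2 times) = 3 + 39 = 42
Lower bound = max(LB1, LB2) = max(43, 42) = 43

43


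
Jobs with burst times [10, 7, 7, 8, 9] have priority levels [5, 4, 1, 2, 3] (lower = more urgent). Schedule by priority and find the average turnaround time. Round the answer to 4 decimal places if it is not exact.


Sort by priority (ascending = highest first):
Order: [(1, 7), (2, 8), (3, 9), (4, 7), (5, 10)]
Completion times:
  Priority 1, burst=7, C=7
  Priority 2, burst=8, C=15
  Priority 3, burst=9, C=24
  Priority 4, burst=7, C=31
  Priority 5, burst=10, C=41
Average turnaround = 118/5 = 23.6

23.6


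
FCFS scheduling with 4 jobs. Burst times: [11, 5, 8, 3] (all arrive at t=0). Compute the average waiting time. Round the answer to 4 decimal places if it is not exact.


FCFS order (as given): [11, 5, 8, 3]
Waiting times:
  Job 1: wait = 0
  Job 2: wait = 11
  Job 3: wait = 16
  Job 4: wait = 24
Sum of waiting times = 51
Average waiting time = 51/4 = 12.75

12.75


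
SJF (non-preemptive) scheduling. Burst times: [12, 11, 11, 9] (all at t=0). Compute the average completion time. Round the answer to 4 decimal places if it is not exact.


SJF order (ascending): [9, 11, 11, 12]
Completion times:
  Job 1: burst=9, C=9
  Job 2: burst=11, C=20
  Job 3: burst=11, C=31
  Job 4: burst=12, C=43
Average completion = 103/4 = 25.75

25.75


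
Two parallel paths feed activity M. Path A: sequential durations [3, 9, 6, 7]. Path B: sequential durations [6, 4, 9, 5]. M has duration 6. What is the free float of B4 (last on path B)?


ES(B4) = sum of predecessors on chain B = 19
EF(B4) = ES + duration = 19 + 5 = 24
Successor of B4 is M. ES(M) = max(sum(A), sum(B)) = max(25, 24) = 25
Free float = ES(successor) - EF(current) = 25 - 24 = 1

1


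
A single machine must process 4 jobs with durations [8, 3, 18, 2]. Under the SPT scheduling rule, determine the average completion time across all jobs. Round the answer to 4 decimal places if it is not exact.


Sort jobs by processing time (SPT order): [2, 3, 8, 18]
Compute completion times sequentially:
  Job 1: processing = 2, completes at 2
  Job 2: processing = 3, completes at 5
  Job 3: processing = 8, completes at 13
  Job 4: processing = 18, completes at 31
Sum of completion times = 51
Average completion time = 51/4 = 12.75

12.75


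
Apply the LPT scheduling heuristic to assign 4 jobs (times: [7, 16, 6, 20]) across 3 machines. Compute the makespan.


Sort jobs in decreasing order (LPT): [20, 16, 7, 6]
Assign each job to the least loaded machine:
  Machine 1: jobs [20], load = 20
  Machine 2: jobs [16], load = 16
  Machine 3: jobs [7, 6], load = 13
Makespan = max load = 20

20


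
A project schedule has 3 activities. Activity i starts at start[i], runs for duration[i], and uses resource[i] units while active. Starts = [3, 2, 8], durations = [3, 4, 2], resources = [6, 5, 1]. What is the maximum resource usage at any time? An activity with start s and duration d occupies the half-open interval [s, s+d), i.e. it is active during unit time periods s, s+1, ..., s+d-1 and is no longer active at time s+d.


Each activity i is active on [start_i, start_i + duration_i).
Compute total resource usage per time slot:
  t=0: active resources = [], total = 0
  t=1: active resources = [], total = 0
  t=2: active resources = [5], total = 5
  t=3: active resources = [6, 5], total = 11
  t=4: active resources = [6, 5], total = 11
  t=5: active resources = [6, 5], total = 11
  t=6: active resources = [], total = 0
  t=7: active resources = [], total = 0
  t=8: active resources = [1], total = 1
  t=9: active resources = [1], total = 1
Peak resource demand = 11

11


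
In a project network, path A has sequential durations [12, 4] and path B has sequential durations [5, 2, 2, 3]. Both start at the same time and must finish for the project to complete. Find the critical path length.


Path A total = 12 + 4 = 16
Path B total = 5 + 2 + 2 + 3 = 12
Critical path = longest path = max(16, 12) = 16

16


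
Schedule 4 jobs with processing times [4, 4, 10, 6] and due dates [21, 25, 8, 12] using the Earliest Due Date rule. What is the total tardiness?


Sort by due date (EDD order): [(10, 8), (6, 12), (4, 21), (4, 25)]
Compute completion times and tardiness:
  Job 1: p=10, d=8, C=10, tardiness=max(0,10-8)=2
  Job 2: p=6, d=12, C=16, tardiness=max(0,16-12)=4
  Job 3: p=4, d=21, C=20, tardiness=max(0,20-21)=0
  Job 4: p=4, d=25, C=24, tardiness=max(0,24-25)=0
Total tardiness = 6

6


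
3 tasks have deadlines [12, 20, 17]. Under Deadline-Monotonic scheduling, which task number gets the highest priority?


Sort tasks by relative deadline (ascending):
  Task 1: deadline = 12
  Task 3: deadline = 17
  Task 2: deadline = 20
Priority order (highest first): [1, 3, 2]
Highest priority task = 1

1


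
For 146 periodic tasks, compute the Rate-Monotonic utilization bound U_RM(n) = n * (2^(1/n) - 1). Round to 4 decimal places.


Compute 2^(1/146) = 1.0047588711
Subtract 1: 1.0047588711 - 1 = 0.0047588711
Multiply by n: 146 * 0.0047588711 = 0.6947951806
Round to 4 dp: 0.6948

0.6948


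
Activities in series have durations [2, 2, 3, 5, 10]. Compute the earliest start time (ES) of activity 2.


Activity 2 starts after activities 1 through 1 complete.
Predecessor durations: [2]
ES = 2 = 2

2


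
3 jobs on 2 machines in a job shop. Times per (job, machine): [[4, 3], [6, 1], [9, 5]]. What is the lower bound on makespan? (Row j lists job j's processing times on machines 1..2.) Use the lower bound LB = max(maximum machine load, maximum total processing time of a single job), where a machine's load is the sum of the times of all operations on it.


Machine loads:
  Machine 1: 4 + 6 + 9 = 19
  Machine 2: 3 + 1 + 5 = 9
Max machine load = 19
Job totals:
  Job 1: 7
  Job 2: 7
  Job 3: 14
Max job total = 14
Lower bound = max(19, 14) = 19

19


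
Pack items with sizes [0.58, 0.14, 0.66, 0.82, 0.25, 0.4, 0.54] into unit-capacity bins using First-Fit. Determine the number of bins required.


Place items sequentially using First-Fit:
  Item 0.58 -> new Bin 1
  Item 0.14 -> Bin 1 (now 0.72)
  Item 0.66 -> new Bin 2
  Item 0.82 -> new Bin 3
  Item 0.25 -> Bin 1 (now 0.97)
  Item 0.4 -> new Bin 4
  Item 0.54 -> Bin 4 (now 0.94)
Total bins used = 4

4


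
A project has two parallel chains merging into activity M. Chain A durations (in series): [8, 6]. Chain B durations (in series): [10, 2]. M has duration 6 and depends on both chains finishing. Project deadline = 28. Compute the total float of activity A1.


Forward pass: ES(A1) = sum of predecessors on chain A = 0
EF = ES + duration = 0 + 8 = 8
Backward pass: LF(M) = deadline = 28; LS(M) = 28 - 6 = 22
LF(A1) = LS(M) - sum(successors on chain A) = 22 - 6 = 16
LS = LF - duration = 16 - 8 = 8
Total float = LS - ES = 8 - 0 = 8

8


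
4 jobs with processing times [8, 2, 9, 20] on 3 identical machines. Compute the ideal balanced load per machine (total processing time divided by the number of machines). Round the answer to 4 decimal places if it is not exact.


Total processing time = 8 + 2 + 9 + 20 = 39
Number of machines = 3
Ideal balanced load = 39 / 3 = 13.0

13.0


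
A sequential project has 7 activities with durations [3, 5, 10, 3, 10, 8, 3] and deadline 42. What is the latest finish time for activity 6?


LF(activity 6) = deadline - sum of successor durations
Successors: activities 7 through 7 with durations [3]
Sum of successor durations = 3
LF = 42 - 3 = 39

39


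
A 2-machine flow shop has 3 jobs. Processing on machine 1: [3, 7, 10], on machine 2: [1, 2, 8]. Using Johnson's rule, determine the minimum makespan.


Apply Johnson's rule:
  Group 1 (a <= b): []
  Group 2 (a > b): [(3, 10, 8), (2, 7, 2), (1, 3, 1)]
Optimal job order: [3, 2, 1]
Schedule:
  Job 3: M1 done at 10, M2 done at 18
  Job 2: M1 done at 17, M2 done at 20
  Job 1: M1 done at 20, M2 done at 21
Makespan = 21

21


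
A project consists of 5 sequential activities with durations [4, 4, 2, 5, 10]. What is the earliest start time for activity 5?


Activity 5 starts after activities 1 through 4 complete.
Predecessor durations: [4, 4, 2, 5]
ES = 4 + 4 + 2 + 5 = 15

15


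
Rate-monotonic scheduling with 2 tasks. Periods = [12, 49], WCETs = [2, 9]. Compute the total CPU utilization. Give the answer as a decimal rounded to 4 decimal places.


Compute individual utilizations (exact fractions):
  Task 1: C/T = 2/12 = 1/6 (approx. 0.1667)
  Task 2: C/T = 9/49 (approx. 0.1837)
Total utilization U = 1/6 + 9/49 = 103/294
Rounded to 4 decimal places: U = 0.3503
RM (Liu & Layland) bound for 2 tasks = 0.828427; compare with U = 103/294 (approx. 0.350340)
U <= bound, so schedulable by RM sufficient condition.

0.3503


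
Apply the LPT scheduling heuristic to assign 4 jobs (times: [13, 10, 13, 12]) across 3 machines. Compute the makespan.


Sort jobs in decreasing order (LPT): [13, 13, 12, 10]
Assign each job to the least loaded machine:
  Machine 1: jobs [13], load = 13
  Machine 2: jobs [13], load = 13
  Machine 3: jobs [12, 10], load = 22
Makespan = max load = 22

22


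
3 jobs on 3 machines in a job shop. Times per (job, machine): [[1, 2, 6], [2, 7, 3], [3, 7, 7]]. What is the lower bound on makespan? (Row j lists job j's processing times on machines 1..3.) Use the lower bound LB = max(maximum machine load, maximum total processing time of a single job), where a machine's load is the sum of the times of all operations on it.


Machine loads:
  Machine 1: 1 + 2 + 3 = 6
  Machine 2: 2 + 7 + 7 = 16
  Machine 3: 6 + 3 + 7 = 16
Max machine load = 16
Job totals:
  Job 1: 9
  Job 2: 12
  Job 3: 17
Max job total = 17
Lower bound = max(16, 17) = 17

17


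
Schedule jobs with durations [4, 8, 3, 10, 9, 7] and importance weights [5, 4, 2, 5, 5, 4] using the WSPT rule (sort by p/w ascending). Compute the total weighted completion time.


Compute p/w ratios and sort ascending (WSPT): [(4, 5), (3, 2), (7, 4), (9, 5), (8, 4), (10, 5)]
Compute weighted completion times:
  Job (p=4,w=5): C=4, w*C=5*4=20
  Job (p=3,w=2): C=7, w*C=2*7=14
  Job (p=7,w=4): C=14, w*C=4*14=56
  Job (p=9,w=5): C=23, w*C=5*23=115
  Job (p=8,w=4): C=31, w*C=4*31=124
  Job (p=10,w=5): C=41, w*C=5*41=205
Total weighted completion time = 534

534


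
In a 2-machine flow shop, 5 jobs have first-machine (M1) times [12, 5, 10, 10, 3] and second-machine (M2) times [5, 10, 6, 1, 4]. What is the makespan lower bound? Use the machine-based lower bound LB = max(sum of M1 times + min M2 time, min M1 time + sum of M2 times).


LB1 = sum(M1 times) + min(M2 times) = 40 + 1 = 41
LB2 = min(M1 times) + sum(M2 times) = 3 + 26 = 29
Lower bound = max(LB1, LB2) = max(41, 29) = 41

41


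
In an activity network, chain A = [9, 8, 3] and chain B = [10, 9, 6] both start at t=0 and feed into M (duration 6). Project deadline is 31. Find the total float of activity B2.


Forward pass: ES(B2) = sum of predecessors on chain B = 10
EF = ES + duration = 10 + 9 = 19
Backward pass: LF(M) = deadline = 31; LS(M) = 31 - 6 = 25
LF(B2) = LS(M) - sum(successors on chain B) = 25 - 6 = 19
LS = LF - duration = 19 - 9 = 10
Total float = LS - ES = 10 - 10 = 0

0


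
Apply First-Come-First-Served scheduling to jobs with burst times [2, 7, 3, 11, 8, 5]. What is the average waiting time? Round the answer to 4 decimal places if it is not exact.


FCFS order (as given): [2, 7, 3, 11, 8, 5]
Waiting times:
  Job 1: wait = 0
  Job 2: wait = 2
  Job 3: wait = 9
  Job 4: wait = 12
  Job 5: wait = 23
  Job 6: wait = 31
Sum of waiting times = 77
Average waiting time = 77/6 = 12.8333

12.8333


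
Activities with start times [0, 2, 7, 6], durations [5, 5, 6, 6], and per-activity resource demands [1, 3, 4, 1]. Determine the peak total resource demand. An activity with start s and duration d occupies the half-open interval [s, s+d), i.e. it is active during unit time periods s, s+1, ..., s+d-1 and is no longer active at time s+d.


Each activity i is active on [start_i, start_i + duration_i).
Compute total resource usage per time slot:
  t=0: active resources = [1], total = 1
  t=1: active resources = [1], total = 1
  t=2: active resources = [1, 3], total = 4
  t=3: active resources = [1, 3], total = 4
  t=4: active resources = [1, 3], total = 4
  t=5: active resources = [3], total = 3
  t=6: active resources = [3, 1], total = 4
  t=7: active resources = [4, 1], total = 5
  t=8: active resources = [4, 1], total = 5
  t=9: active resources = [4, 1], total = 5
  t=10: active resources = [4, 1], total = 5
  t=11: active resources = [4, 1], total = 5
  t=12: active resources = [4], total = 4
Peak resource demand = 5

5


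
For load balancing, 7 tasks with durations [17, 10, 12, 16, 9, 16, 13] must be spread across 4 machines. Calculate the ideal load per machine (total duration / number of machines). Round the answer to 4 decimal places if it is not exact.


Total processing time = 17 + 10 + 12 + 16 + 9 + 16 + 13 = 93
Number of machines = 4
Ideal balanced load = 93 / 4 = 23.25

23.25


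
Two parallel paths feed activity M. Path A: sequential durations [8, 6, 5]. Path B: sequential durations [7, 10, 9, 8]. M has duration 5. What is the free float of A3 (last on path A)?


ES(A3) = sum of predecessors on chain A = 14
EF(A3) = ES + duration = 14 + 5 = 19
Successor of A3 is M. ES(M) = max(sum(A), sum(B)) = max(19, 34) = 34
Free float = ES(successor) - EF(current) = 34 - 19 = 15

15


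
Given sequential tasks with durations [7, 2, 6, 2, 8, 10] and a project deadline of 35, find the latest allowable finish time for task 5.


LF(activity 5) = deadline - sum of successor durations
Successors: activities 6 through 6 with durations [10]
Sum of successor durations = 10
LF = 35 - 10 = 25

25


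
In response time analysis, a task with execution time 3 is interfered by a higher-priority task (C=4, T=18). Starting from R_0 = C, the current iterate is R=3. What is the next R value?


R_next = C + ceil(R_prev / T_hp) * C_hp
ceil(3 / 18) = ceil(0.1667) = 1
Interference = 1 * 4 = 4
R_next = 3 + 4 = 7

7


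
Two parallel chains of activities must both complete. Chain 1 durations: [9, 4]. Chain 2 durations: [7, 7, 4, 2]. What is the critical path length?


Path A total = 9 + 4 = 13
Path B total = 7 + 7 + 4 + 2 = 20
Critical path = longest path = max(13, 20) = 20

20


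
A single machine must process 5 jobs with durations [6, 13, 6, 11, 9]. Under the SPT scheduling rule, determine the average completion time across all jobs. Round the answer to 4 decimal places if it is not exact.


Sort jobs by processing time (SPT order): [6, 6, 9, 11, 13]
Compute completion times sequentially:
  Job 1: processing = 6, completes at 6
  Job 2: processing = 6, completes at 12
  Job 3: processing = 9, completes at 21
  Job 4: processing = 11, completes at 32
  Job 5: processing = 13, completes at 45
Sum of completion times = 116
Average completion time = 116/5 = 23.2

23.2


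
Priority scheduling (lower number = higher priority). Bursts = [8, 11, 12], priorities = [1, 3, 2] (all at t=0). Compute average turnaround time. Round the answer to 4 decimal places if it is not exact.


Sort by priority (ascending = highest first):
Order: [(1, 8), (2, 12), (3, 11)]
Completion times:
  Priority 1, burst=8, C=8
  Priority 2, burst=12, C=20
  Priority 3, burst=11, C=31
Average turnaround = 59/3 = 19.6667

19.6667


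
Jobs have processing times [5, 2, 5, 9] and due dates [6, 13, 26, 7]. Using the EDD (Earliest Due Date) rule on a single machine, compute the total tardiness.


Sort by due date (EDD order): [(5, 6), (9, 7), (2, 13), (5, 26)]
Compute completion times and tardiness:
  Job 1: p=5, d=6, C=5, tardiness=max(0,5-6)=0
  Job 2: p=9, d=7, C=14, tardiness=max(0,14-7)=7
  Job 3: p=2, d=13, C=16, tardiness=max(0,16-13)=3
  Job 4: p=5, d=26, C=21, tardiness=max(0,21-26)=0
Total tardiness = 10

10


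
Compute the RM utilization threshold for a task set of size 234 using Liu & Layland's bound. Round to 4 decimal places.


Compute 2^(1/234) = 1.0029665590
Subtract 1: 1.0029665590 - 1 = 0.0029665590
Multiply by n: 234 * 0.0029665590 = 0.6941748060
Round to 4 dp: 0.6942

0.6942


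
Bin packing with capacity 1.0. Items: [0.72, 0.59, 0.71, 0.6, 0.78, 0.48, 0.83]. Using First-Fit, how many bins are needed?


Place items sequentially using First-Fit:
  Item 0.72 -> new Bin 1
  Item 0.59 -> new Bin 2
  Item 0.71 -> new Bin 3
  Item 0.6 -> new Bin 4
  Item 0.78 -> new Bin 5
  Item 0.48 -> new Bin 6
  Item 0.83 -> new Bin 7
Total bins used = 7

7


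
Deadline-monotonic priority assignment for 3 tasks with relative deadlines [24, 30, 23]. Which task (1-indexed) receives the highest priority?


Sort tasks by relative deadline (ascending):
  Task 3: deadline = 23
  Task 1: deadline = 24
  Task 2: deadline = 30
Priority order (highest first): [3, 1, 2]
Highest priority task = 3

3


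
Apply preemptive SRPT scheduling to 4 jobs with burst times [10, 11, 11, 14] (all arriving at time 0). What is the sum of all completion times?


Since all jobs arrive at t=0, SRPT equals SPT ordering.
SPT order: [10, 11, 11, 14]
Completion times:
  Job 1: p=10, C=10
  Job 2: p=11, C=21
  Job 3: p=11, C=32
  Job 4: p=14, C=46
Total completion time = 10 + 21 + 32 + 46 = 109

109


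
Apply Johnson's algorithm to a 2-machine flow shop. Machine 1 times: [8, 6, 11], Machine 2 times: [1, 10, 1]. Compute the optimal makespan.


Apply Johnson's rule:
  Group 1 (a <= b): [(2, 6, 10)]
  Group 2 (a > b): [(1, 8, 1), (3, 11, 1)]
Optimal job order: [2, 1, 3]
Schedule:
  Job 2: M1 done at 6, M2 done at 16
  Job 1: M1 done at 14, M2 done at 17
  Job 3: M1 done at 25, M2 done at 26
Makespan = 26

26


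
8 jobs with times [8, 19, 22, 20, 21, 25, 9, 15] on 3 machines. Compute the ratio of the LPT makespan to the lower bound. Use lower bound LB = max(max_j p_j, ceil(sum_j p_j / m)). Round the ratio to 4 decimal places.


LPT order: [25, 22, 21, 20, 19, 15, 9, 8]
Machine loads after assignment: [49, 49, 41]
LPT makespan = 49
Lower bound = max(max_job, ceil(total/3)) = max(25, 47) = 47
Ratio = 49 / 47 = 1.0426

1.0426


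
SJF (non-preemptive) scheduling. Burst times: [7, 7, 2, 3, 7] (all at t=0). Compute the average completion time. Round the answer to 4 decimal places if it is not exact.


SJF order (ascending): [2, 3, 7, 7, 7]
Completion times:
  Job 1: burst=2, C=2
  Job 2: burst=3, C=5
  Job 3: burst=7, C=12
  Job 4: burst=7, C=19
  Job 5: burst=7, C=26
Average completion = 64/5 = 12.8

12.8


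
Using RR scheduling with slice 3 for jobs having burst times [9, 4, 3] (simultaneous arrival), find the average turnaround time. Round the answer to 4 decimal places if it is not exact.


Time quantum = 3
Execution trace:
  J1 runs 3 units, time = 3
  J2 runs 3 units, time = 6
  J3 runs 3 units, time = 9
  J1 runs 3 units, time = 12
  J2 runs 1 units, time = 13
  J1 runs 3 units, time = 16
Finish times: [16, 13, 9]
Average turnaround = 38/3 = 12.6667

12.6667


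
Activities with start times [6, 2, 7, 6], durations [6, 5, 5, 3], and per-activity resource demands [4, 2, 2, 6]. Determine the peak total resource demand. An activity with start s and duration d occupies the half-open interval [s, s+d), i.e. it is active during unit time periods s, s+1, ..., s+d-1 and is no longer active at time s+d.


Each activity i is active on [start_i, start_i + duration_i).
Compute total resource usage per time slot:
  t=0: active resources = [], total = 0
  t=1: active resources = [], total = 0
  t=2: active resources = [2], total = 2
  t=3: active resources = [2], total = 2
  t=4: active resources = [2], total = 2
  t=5: active resources = [2], total = 2
  t=6: active resources = [4, 2, 6], total = 12
  t=7: active resources = [4, 2, 6], total = 12
  t=8: active resources = [4, 2, 6], total = 12
  t=9: active resources = [4, 2], total = 6
  t=10: active resources = [4, 2], total = 6
  t=11: active resources = [4, 2], total = 6
Peak resource demand = 12

12


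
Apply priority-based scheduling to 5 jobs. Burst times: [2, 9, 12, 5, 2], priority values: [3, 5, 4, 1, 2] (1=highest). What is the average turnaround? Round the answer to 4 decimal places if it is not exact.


Sort by priority (ascending = highest first):
Order: [(1, 5), (2, 2), (3, 2), (4, 12), (5, 9)]
Completion times:
  Priority 1, burst=5, C=5
  Priority 2, burst=2, C=7
  Priority 3, burst=2, C=9
  Priority 4, burst=12, C=21
  Priority 5, burst=9, C=30
Average turnaround = 72/5 = 14.4

14.4


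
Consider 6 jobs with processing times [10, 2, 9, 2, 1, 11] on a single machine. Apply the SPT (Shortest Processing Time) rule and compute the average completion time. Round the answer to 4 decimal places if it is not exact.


Sort jobs by processing time (SPT order): [1, 2, 2, 9, 10, 11]
Compute completion times sequentially:
  Job 1: processing = 1, completes at 1
  Job 2: processing = 2, completes at 3
  Job 3: processing = 2, completes at 5
  Job 4: processing = 9, completes at 14
  Job 5: processing = 10, completes at 24
  Job 6: processing = 11, completes at 35
Sum of completion times = 82
Average completion time = 82/6 = 13.6667

13.6667


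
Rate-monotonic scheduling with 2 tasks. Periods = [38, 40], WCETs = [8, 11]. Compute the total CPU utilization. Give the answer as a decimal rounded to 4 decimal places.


Compute individual utilizations (exact fractions):
  Task 1: C/T = 8/38 = 4/19 (approx. 0.2105)
  Task 2: C/T = 11/40 (approx. 0.275)
Total utilization U = 4/19 + 11/40 = 369/760
Rounded to 4 decimal places: U = 0.4855
RM (Liu & Layland) bound for 2 tasks = 0.828427; compare with U = 369/760 (approx. 0.485526)
U <= bound, so schedulable by RM sufficient condition.

0.4855


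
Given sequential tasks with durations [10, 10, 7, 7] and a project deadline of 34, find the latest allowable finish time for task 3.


LF(activity 3) = deadline - sum of successor durations
Successors: activities 4 through 4 with durations [7]
Sum of successor durations = 7
LF = 34 - 7 = 27

27


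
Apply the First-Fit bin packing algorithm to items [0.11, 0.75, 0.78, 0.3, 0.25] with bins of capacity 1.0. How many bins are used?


Place items sequentially using First-Fit:
  Item 0.11 -> new Bin 1
  Item 0.75 -> Bin 1 (now 0.86)
  Item 0.78 -> new Bin 2
  Item 0.3 -> new Bin 3
  Item 0.25 -> Bin 3 (now 0.55)
Total bins used = 3

3


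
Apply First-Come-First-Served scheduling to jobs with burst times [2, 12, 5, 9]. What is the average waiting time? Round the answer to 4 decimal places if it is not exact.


FCFS order (as given): [2, 12, 5, 9]
Waiting times:
  Job 1: wait = 0
  Job 2: wait = 2
  Job 3: wait = 14
  Job 4: wait = 19
Sum of waiting times = 35
Average waiting time = 35/4 = 8.75

8.75


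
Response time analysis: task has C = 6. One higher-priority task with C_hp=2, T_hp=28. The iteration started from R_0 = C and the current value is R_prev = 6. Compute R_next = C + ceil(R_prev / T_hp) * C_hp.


R_next = C + ceil(R_prev / T_hp) * C_hp
ceil(6 / 28) = ceil(0.2143) = 1
Interference = 1 * 2 = 2
R_next = 6 + 2 = 8

8


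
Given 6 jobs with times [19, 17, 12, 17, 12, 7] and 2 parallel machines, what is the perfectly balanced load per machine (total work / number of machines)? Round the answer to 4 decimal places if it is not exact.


Total processing time = 19 + 17 + 12 + 17 + 12 + 7 = 84
Number of machines = 2
Ideal balanced load = 84 / 2 = 42.0

42.0


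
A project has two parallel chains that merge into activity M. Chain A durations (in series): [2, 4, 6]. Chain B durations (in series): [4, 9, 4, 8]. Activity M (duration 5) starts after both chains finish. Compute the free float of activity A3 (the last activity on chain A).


ES(A3) = sum of predecessors on chain A = 6
EF(A3) = ES + duration = 6 + 6 = 12
Successor of A3 is M. ES(M) = max(sum(A), sum(B)) = max(12, 25) = 25
Free float = ES(successor) - EF(current) = 25 - 12 = 13

13


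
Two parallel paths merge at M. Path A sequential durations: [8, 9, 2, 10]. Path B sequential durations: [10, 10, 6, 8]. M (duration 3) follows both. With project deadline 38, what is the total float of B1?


Forward pass: ES(B1) = sum of predecessors on chain B = 0
EF = ES + duration = 0 + 10 = 10
Backward pass: LF(M) = deadline = 38; LS(M) = 38 - 3 = 35
LF(B1) = LS(M) - sum(successors on chain B) = 35 - 24 = 11
LS = LF - duration = 11 - 10 = 1
Total float = LS - ES = 1 - 0 = 1

1


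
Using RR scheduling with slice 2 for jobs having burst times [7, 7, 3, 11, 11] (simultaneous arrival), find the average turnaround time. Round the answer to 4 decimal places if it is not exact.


Time quantum = 2
Execution trace:
  J1 runs 2 units, time = 2
  J2 runs 2 units, time = 4
  J3 runs 2 units, time = 6
  J4 runs 2 units, time = 8
  J5 runs 2 units, time = 10
  J1 runs 2 units, time = 12
  J2 runs 2 units, time = 14
  J3 runs 1 units, time = 15
  J4 runs 2 units, time = 17
  J5 runs 2 units, time = 19
  J1 runs 2 units, time = 21
  J2 runs 2 units, time = 23
  J4 runs 2 units, time = 25
  J5 runs 2 units, time = 27
  J1 runs 1 units, time = 28
  J2 runs 1 units, time = 29
  J4 runs 2 units, time = 31
  J5 runs 2 units, time = 33
  J4 runs 2 units, time = 35
  J5 runs 2 units, time = 37
  J4 runs 1 units, time = 38
  J5 runs 1 units, time = 39
Finish times: [28, 29, 15, 38, 39]
Average turnaround = 149/5 = 29.8

29.8


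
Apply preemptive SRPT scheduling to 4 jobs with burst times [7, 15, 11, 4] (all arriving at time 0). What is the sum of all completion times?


Since all jobs arrive at t=0, SRPT equals SPT ordering.
SPT order: [4, 7, 11, 15]
Completion times:
  Job 1: p=4, C=4
  Job 2: p=7, C=11
  Job 3: p=11, C=22
  Job 4: p=15, C=37
Total completion time = 4 + 11 + 22 + 37 = 74

74


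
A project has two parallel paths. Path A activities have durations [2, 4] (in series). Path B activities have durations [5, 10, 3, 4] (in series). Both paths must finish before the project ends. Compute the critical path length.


Path A total = 2 + 4 = 6
Path B total = 5 + 10 + 3 + 4 = 22
Critical path = longest path = max(6, 22) = 22

22


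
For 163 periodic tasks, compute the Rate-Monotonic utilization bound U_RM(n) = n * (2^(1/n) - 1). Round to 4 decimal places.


Compute 2^(1/163) = 1.0042614911
Subtract 1: 1.0042614911 - 1 = 0.0042614911
Multiply by n: 163 * 0.0042614911 = 0.6946230493
Round to 4 dp: 0.6946

0.6946


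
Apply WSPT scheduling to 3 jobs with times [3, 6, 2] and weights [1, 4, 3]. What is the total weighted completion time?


Compute p/w ratios and sort ascending (WSPT): [(2, 3), (6, 4), (3, 1)]
Compute weighted completion times:
  Job (p=2,w=3): C=2, w*C=3*2=6
  Job (p=6,w=4): C=8, w*C=4*8=32
  Job (p=3,w=1): C=11, w*C=1*11=11
Total weighted completion time = 49

49


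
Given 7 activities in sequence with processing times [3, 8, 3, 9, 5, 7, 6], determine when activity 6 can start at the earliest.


Activity 6 starts after activities 1 through 5 complete.
Predecessor durations: [3, 8, 3, 9, 5]
ES = 3 + 8 + 3 + 9 + 5 = 28

28


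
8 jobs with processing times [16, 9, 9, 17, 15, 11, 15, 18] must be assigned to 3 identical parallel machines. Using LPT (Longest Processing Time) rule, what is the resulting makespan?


Sort jobs in decreasing order (LPT): [18, 17, 16, 15, 15, 11, 9, 9]
Assign each job to the least loaded machine:
  Machine 1: jobs [18, 11, 9], load = 38
  Machine 2: jobs [17, 15], load = 32
  Machine 3: jobs [16, 15, 9], load = 40
Makespan = max load = 40

40


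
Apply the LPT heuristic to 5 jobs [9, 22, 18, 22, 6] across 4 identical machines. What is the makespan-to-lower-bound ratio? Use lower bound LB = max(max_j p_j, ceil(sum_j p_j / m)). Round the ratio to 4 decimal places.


LPT order: [22, 22, 18, 9, 6]
Machine loads after assignment: [22, 22, 18, 15]
LPT makespan = 22
Lower bound = max(max_job, ceil(total/4)) = max(22, 20) = 22
Ratio = 22 / 22 = 1.0

1.0


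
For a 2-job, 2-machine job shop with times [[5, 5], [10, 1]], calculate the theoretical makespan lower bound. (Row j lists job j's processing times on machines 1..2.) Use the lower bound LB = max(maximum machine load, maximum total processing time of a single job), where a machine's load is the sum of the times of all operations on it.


Machine loads:
  Machine 1: 5 + 10 = 15
  Machine 2: 5 + 1 = 6
Max machine load = 15
Job totals:
  Job 1: 10
  Job 2: 11
Max job total = 11
Lower bound = max(15, 11) = 15

15


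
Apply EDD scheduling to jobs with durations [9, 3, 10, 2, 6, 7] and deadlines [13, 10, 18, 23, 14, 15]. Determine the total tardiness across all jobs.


Sort by due date (EDD order): [(3, 10), (9, 13), (6, 14), (7, 15), (10, 18), (2, 23)]
Compute completion times and tardiness:
  Job 1: p=3, d=10, C=3, tardiness=max(0,3-10)=0
  Job 2: p=9, d=13, C=12, tardiness=max(0,12-13)=0
  Job 3: p=6, d=14, C=18, tardiness=max(0,18-14)=4
  Job 4: p=7, d=15, C=25, tardiness=max(0,25-15)=10
  Job 5: p=10, d=18, C=35, tardiness=max(0,35-18)=17
  Job 6: p=2, d=23, C=37, tardiness=max(0,37-23)=14
Total tardiness = 45

45
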